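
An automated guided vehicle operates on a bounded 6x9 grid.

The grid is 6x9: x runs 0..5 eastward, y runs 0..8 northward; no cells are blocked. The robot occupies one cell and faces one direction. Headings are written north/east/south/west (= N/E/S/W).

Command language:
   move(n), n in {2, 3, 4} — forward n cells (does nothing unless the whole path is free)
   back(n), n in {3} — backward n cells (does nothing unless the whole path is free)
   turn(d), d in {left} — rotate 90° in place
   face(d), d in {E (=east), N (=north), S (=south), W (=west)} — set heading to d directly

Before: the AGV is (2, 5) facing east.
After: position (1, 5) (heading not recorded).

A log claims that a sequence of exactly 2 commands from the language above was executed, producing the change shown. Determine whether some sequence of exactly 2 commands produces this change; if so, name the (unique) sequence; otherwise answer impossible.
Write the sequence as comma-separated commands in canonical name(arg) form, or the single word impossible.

move(2), back(3)

key: running back(3) before move(2) would end elsewhere — order is forced
start: (2, 5) facing east
step 1 (move(2)): (4, 5) facing east
step 2 (back(3)): (1, 5) facing east
no other 2-command option fits: unique.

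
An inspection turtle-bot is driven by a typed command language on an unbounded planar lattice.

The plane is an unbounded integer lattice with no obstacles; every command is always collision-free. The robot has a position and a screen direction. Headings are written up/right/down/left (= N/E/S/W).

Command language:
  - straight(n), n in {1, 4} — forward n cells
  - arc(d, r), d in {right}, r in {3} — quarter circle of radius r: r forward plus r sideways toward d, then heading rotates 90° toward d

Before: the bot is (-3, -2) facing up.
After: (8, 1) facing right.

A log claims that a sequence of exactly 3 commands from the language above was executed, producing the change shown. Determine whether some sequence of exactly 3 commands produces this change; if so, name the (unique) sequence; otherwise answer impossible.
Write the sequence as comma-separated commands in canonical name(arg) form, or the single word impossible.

key: order matters: swapping arc(right, 3) and straight(4) lands elsewhere
t0: (-3, -2) facing up
[1] after arc(right, 3): (0, 1) facing right
[2] after straight(4): (4, 1) facing right
[3] after straight(4): (8, 1) facing right
all 27 alternatives checked — unique.

arc(right, 3), straight(4), straight(4)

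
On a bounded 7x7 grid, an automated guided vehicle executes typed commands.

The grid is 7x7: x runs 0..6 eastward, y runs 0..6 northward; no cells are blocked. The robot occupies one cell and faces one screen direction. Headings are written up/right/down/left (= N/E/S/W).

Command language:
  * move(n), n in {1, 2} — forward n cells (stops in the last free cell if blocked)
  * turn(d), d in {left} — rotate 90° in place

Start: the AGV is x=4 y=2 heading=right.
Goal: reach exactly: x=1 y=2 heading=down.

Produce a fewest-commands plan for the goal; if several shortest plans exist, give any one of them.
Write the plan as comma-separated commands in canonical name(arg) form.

turn(left), turn(left), move(2), move(1), turn(left)

begin: x=4 y=2 heading=right
[1] after turn(left): x=4 y=2 heading=up
[2] after turn(left): x=4 y=2 heading=left
[3] after move(2): x=2 y=2 heading=left
[4] after move(1): x=1 y=2 heading=left
[5] after turn(left): x=1 y=2 heading=down
no 4-step plan works, so 5 is optimal.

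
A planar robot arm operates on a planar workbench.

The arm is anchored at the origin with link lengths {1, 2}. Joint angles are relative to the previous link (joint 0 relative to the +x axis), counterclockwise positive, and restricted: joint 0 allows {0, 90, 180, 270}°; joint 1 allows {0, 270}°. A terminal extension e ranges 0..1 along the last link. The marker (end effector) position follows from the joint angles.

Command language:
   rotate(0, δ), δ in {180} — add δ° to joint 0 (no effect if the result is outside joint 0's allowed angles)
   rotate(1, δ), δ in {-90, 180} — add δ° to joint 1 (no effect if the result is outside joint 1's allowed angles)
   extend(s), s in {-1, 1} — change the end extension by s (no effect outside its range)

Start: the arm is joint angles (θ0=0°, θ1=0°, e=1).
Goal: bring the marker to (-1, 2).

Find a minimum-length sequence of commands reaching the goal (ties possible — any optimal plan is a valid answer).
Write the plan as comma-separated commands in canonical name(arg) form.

rotate(0, 180), rotate(1, -90), extend(-1)

start: joint angles (θ0=0°, θ1=0°, e=1)
1. rotate(0, 180) → joint angles (θ0=180°, θ1=0°, e=1)
2. rotate(1, -90) → joint angles (θ0=180°, θ1=270°, e=1)
3. extend(-1) → joint angles (θ0=180°, θ1=270°, e=0)
no 2-step plan works, so 3 is optimal.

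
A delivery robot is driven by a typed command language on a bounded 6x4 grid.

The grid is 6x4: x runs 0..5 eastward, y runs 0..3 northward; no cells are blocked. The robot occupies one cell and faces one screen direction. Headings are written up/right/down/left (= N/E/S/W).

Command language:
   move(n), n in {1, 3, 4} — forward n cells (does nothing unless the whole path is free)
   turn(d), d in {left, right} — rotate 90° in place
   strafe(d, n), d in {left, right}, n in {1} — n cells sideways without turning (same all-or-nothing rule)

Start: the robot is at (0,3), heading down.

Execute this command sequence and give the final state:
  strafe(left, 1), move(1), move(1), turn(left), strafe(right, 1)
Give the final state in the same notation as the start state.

t0: at (0,3), heading down
t=1 strafe(left, 1) ⇒ at (1,3), heading down
t=2 move(1) ⇒ at (1,2), heading down
t=3 move(1) ⇒ at (1,1), heading down
t=4 turn(left) ⇒ at (1,1), heading right
t=5 strafe(right, 1) ⇒ at (1,0), heading right

at (1,0), heading right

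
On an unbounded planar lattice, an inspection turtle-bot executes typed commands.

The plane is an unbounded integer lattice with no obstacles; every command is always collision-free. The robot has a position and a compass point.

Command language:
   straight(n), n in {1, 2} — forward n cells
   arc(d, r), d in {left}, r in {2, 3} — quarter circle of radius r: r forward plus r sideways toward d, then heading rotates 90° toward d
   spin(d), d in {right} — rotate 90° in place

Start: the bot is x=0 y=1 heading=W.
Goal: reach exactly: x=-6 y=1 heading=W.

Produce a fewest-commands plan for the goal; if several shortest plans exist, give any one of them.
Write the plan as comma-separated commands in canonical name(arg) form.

straight(2), straight(2), straight(2)

from: x=0 y=1 heading=W
1. straight(2) → x=-2 y=1 heading=W
2. straight(2) → x=-4 y=1 heading=W
3. straight(2) → x=-6 y=1 heading=W
nothing shorter than 3 reaches the goal.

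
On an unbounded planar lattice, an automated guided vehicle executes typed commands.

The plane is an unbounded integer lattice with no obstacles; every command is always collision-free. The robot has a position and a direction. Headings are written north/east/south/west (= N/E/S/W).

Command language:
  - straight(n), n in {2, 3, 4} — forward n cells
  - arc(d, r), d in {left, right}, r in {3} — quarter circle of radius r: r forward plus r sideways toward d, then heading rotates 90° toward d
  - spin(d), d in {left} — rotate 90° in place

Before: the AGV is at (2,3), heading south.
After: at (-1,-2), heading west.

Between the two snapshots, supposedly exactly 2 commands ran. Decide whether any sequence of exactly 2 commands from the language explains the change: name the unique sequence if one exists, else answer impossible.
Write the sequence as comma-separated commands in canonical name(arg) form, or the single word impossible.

key: position moved to (-1,-2) AND the heading swung to W — translation plus rotation needed
begin: at (2,3), heading south
step 1 (straight(2)): at (2,1), heading south
step 2 (arc(right, 3)): at (-1,-2), heading west
uniquely the one of 36 2-step routes that fits.

straight(2), arc(right, 3)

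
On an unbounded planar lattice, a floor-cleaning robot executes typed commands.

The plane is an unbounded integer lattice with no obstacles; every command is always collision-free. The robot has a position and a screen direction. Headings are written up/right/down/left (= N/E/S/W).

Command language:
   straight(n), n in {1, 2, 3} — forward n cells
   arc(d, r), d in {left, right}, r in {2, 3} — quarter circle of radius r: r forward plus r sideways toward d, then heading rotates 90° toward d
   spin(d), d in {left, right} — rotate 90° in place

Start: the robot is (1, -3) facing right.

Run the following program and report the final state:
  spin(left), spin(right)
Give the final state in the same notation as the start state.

initial: (1, -3) facing right
t=1 spin(left) ⇒ (1, -3) facing up
t=2 spin(right) ⇒ (1, -3) facing right

(1, -3) facing right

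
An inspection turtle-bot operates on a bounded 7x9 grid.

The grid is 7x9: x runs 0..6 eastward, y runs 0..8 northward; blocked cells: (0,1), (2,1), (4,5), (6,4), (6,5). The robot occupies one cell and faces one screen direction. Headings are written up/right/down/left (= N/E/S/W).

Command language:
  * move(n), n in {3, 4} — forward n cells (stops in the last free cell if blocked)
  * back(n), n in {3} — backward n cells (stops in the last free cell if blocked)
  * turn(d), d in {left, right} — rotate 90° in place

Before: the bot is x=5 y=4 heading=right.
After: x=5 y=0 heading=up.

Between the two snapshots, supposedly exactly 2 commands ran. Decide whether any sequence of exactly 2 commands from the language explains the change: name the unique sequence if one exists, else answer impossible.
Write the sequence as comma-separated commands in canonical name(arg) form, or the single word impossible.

all 25 sequences checked — none match.

impossible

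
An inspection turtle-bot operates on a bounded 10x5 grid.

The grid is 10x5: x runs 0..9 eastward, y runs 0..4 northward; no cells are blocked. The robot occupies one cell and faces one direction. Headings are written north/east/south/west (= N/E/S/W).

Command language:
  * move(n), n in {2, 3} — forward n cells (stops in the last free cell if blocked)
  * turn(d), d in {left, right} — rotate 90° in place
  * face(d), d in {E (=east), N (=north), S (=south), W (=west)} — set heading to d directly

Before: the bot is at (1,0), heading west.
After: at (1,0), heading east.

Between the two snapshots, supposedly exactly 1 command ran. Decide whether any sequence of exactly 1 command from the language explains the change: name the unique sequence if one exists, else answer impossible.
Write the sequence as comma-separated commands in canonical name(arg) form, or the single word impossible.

key: parked at (1,0) the whole time — nothing moves the robot
initial: at (1,0), heading west
[1] after face(E): at (1,0), heading east
no rival 1-sequence matches.

face(E)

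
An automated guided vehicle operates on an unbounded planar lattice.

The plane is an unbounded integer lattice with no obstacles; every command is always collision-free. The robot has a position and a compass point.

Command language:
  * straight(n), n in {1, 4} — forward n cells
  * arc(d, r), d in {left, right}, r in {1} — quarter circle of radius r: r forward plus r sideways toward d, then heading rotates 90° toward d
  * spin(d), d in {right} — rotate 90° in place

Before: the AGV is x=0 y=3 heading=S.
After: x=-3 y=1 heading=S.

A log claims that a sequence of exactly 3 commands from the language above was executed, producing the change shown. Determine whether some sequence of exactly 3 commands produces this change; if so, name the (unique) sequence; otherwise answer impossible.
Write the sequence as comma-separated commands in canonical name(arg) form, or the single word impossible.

arc(right, 1), straight(1), arc(left, 1)

key: heading stays S — rotations cancel among the 3 commands
begin: x=0 y=3 heading=S
1. arc(right, 1) → x=-1 y=2 heading=W
2. straight(1) → x=-2 y=2 heading=W
3. arc(left, 1) → x=-3 y=1 heading=S
uniquely the one of 125 3-step routes that fits.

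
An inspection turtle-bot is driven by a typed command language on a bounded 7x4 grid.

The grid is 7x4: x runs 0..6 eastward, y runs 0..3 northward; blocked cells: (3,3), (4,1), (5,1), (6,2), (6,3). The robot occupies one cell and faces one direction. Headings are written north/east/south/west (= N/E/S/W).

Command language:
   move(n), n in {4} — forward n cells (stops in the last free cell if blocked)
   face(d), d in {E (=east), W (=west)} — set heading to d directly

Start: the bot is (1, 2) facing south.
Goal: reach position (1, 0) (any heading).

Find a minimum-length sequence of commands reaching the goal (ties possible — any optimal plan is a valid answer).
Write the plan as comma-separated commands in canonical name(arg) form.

start: (1, 2) facing south
step 1 (move(4)): (1, 0) facing south
nothing shorter than 1 reaches the goal.

move(4)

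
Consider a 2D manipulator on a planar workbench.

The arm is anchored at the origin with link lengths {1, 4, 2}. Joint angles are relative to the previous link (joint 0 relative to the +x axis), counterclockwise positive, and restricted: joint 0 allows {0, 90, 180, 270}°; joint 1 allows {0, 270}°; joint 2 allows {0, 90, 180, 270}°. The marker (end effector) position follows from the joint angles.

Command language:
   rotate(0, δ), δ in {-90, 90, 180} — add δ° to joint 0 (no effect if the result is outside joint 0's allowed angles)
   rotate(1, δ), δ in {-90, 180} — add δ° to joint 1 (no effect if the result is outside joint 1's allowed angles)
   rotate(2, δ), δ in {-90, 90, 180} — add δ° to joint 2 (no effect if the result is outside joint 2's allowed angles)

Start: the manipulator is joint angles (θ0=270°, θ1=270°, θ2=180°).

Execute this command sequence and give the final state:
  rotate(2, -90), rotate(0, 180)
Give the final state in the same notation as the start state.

joint angles (θ0=90°, θ1=270°, θ2=90°)

start: joint angles (θ0=270°, θ1=270°, θ2=180°)
step 1 (rotate(2, -90)): joint angles (θ0=270°, θ1=270°, θ2=90°)
step 2 (rotate(0, 180)): joint angles (θ0=90°, θ1=270°, θ2=90°)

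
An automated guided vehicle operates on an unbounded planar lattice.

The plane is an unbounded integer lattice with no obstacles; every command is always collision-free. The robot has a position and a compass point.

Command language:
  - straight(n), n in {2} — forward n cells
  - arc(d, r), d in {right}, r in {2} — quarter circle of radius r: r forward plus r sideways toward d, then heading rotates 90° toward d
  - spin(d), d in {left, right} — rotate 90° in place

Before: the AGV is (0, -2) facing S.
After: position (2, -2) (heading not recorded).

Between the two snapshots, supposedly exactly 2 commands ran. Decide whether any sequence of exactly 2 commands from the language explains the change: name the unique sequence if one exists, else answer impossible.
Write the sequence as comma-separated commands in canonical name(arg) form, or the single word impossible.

spin(left), straight(2)

key: order matters: swapping spin(left) and straight(2) lands elsewhere
from: (0, -2) facing S
step 1 (spin(left)): (0, -2) facing E
step 2 (straight(2)): (2, -2) facing E
all 16 alternatives checked — unique.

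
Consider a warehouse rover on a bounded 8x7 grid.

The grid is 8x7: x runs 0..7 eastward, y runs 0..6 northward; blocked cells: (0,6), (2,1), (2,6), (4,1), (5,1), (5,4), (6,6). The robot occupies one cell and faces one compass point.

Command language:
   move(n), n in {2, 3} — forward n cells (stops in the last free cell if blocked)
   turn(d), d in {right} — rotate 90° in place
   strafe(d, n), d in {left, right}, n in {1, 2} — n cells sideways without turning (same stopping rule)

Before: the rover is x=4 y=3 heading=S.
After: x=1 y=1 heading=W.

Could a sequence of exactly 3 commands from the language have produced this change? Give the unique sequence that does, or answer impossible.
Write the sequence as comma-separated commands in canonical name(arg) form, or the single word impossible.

key: running strafe(left, 2) before turn(right) would end elsewhere — order is forced
start: x=4 y=3 heading=S
1. turn(right) → x=4 y=3 heading=W
2. move(3) → x=1 y=3 heading=W
3. strafe(left, 2) → x=1 y=1 heading=W
all 343 alternatives checked — unique.

turn(right), move(3), strafe(left, 2)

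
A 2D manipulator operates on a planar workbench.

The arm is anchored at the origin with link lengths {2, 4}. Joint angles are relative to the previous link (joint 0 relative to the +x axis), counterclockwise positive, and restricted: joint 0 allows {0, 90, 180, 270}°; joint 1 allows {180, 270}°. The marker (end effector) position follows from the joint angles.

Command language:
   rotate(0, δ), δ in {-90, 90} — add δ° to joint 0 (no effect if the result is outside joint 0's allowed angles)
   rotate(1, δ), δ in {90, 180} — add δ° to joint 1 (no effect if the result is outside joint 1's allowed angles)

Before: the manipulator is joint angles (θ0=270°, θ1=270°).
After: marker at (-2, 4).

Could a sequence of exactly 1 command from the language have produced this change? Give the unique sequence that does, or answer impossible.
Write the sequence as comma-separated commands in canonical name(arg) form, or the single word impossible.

begin: joint angles (θ0=270°, θ1=270°)
[1] after rotate(0, -90): joint angles (θ0=180°, θ1=270°)
no rival 1-sequence matches.

rotate(0, -90)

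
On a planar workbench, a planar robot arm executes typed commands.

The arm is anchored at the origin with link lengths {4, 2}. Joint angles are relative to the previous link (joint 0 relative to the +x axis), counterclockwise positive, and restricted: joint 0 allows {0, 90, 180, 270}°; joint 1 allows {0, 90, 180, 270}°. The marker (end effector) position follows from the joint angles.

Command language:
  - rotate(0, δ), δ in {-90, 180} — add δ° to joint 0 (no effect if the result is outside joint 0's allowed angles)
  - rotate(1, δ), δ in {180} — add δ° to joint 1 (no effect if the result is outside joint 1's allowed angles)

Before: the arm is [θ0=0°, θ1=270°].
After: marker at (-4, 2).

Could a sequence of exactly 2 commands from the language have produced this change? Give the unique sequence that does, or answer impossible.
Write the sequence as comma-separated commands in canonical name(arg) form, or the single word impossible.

rotate(0, -90), rotate(0, -90)

initial: [θ0=0°, θ1=270°]
[1] after rotate(0, -90): [θ0=270°, θ1=270°]
[2] after rotate(0, -90): [θ0=180°, θ1=270°]
uniquely the one of 9 2-step routes that fits.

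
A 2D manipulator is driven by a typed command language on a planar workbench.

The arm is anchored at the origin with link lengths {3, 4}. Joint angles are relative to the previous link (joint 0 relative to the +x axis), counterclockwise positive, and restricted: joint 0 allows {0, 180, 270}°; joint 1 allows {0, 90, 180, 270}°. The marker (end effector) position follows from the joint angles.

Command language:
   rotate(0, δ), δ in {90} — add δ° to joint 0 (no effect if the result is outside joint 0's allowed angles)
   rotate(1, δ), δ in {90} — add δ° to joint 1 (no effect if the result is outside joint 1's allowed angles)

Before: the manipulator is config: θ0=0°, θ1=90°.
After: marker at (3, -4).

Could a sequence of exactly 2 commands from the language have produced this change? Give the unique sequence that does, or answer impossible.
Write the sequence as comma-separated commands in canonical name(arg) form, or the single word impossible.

initial: config: θ0=0°, θ1=90°
step 1 (rotate(1, 90)): config: θ0=0°, θ1=180°
step 2 (rotate(1, 90)): config: θ0=0°, θ1=270°
uniquely the one of 4 2-step routes that fits.

rotate(1, 90), rotate(1, 90)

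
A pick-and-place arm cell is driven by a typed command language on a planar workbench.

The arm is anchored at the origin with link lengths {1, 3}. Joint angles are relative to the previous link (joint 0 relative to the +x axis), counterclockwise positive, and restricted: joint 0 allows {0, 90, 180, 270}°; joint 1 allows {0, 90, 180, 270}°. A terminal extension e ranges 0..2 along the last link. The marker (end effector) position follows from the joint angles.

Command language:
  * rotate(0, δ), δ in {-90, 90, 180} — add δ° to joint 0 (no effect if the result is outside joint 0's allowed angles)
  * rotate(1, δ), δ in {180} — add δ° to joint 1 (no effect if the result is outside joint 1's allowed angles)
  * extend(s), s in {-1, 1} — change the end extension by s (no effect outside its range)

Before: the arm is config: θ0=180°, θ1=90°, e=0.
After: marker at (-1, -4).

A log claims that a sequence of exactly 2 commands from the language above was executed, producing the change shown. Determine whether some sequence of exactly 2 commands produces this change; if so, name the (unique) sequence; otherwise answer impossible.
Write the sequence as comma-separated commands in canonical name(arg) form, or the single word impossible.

key: running extend(1) before extend(-1) would end elsewhere — order is forced
start: config: θ0=180°, θ1=90°, e=0
[1] after extend(-1): config: θ0=180°, θ1=90°, e=0
[2] after extend(1): config: θ0=180°, θ1=90°, e=1
no other 2-command option fits: unique.

extend(-1), extend(1)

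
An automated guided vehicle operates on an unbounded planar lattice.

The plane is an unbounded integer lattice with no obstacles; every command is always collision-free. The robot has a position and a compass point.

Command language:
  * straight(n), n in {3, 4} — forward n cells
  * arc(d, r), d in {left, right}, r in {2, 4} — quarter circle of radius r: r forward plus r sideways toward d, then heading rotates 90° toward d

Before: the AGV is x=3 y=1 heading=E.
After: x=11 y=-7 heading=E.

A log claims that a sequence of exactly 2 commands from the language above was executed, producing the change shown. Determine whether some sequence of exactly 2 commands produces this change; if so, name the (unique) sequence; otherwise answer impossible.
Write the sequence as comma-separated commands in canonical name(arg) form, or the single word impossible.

arc(right, 4), arc(left, 4)

key: still facing E at the end — net rotation zero over 2 steps
begin: x=3 y=1 heading=E
step 1 (arc(right, 4)): x=7 y=-3 heading=S
step 2 (arc(left, 4)): x=11 y=-7 heading=E
uniquely the one of 36 2-step routes that fits.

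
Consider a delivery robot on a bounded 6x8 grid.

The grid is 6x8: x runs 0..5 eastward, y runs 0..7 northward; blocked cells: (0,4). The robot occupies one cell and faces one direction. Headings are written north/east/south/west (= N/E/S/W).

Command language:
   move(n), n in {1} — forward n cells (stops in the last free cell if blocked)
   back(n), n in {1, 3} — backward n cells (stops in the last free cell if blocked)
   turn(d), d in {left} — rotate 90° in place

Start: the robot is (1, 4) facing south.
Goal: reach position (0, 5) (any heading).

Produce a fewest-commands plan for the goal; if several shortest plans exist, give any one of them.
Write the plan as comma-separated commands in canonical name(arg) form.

from: (1, 4) facing south
[1] after back(1): (1, 5) facing south
[2] after turn(left): (1, 5) facing east
[3] after back(3): (0, 5) facing east
no 2-step plan works, so 3 is optimal.

back(1), turn(left), back(3)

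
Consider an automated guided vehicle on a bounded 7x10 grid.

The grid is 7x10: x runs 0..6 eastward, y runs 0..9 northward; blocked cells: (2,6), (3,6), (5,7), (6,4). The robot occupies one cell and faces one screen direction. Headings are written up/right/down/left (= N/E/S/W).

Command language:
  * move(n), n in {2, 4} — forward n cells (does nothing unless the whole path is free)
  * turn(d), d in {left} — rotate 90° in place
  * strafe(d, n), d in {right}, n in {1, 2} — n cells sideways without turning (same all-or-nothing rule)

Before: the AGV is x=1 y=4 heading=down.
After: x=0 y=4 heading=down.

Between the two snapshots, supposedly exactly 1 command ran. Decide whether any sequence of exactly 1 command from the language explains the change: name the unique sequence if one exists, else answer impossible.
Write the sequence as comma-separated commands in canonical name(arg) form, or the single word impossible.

key: still facing S — the one step turns nothing
begin: x=1 y=4 heading=down
step 1 (strafe(right, 1)): x=0 y=4 heading=down
no rival 1-sequence matches.

strafe(right, 1)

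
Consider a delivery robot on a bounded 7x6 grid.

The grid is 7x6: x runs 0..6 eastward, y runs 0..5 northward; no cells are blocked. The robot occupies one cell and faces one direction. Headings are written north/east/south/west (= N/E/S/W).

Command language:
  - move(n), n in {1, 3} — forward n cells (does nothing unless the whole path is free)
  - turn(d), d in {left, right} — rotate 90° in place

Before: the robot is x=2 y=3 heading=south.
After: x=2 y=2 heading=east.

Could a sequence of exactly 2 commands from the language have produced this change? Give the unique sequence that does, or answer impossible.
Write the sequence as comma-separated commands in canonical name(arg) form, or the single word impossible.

move(1), turn(left)

key: position moved to (2,2) AND the heading swung to E — translation plus rotation needed
begin: x=2 y=3 heading=south
t=1 move(1) ⇒ x=2 y=2 heading=south
t=2 turn(left) ⇒ x=2 y=2 heading=east
no other 2-command option fits: unique.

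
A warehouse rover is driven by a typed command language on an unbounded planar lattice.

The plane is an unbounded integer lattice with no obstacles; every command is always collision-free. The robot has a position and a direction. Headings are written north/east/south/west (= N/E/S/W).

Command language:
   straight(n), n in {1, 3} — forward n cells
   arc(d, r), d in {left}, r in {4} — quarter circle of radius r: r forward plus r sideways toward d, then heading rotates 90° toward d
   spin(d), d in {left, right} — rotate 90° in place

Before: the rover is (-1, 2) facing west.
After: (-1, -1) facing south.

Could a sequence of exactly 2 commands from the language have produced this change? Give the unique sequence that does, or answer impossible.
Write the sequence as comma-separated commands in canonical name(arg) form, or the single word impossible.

spin(left), straight(3)

key: position moved to (-1,-1) AND the heading swung to S — translation plus rotation needed
start: (-1, 2) facing west
step 1 (spin(left)): (-1, 2) facing south
step 2 (straight(3)): (-1, -1) facing south
uniquely the one of 25 2-step routes that fits.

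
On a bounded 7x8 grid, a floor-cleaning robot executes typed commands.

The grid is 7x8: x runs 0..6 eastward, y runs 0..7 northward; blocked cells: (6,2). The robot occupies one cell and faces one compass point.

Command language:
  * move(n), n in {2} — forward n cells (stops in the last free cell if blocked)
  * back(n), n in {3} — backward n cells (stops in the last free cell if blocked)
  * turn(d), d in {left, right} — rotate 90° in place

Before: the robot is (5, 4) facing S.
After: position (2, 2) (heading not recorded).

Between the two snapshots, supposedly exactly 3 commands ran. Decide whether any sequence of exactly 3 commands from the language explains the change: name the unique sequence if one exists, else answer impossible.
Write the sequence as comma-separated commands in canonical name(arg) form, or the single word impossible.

move(2), turn(left), back(3)

key: running back(3) before move(2) would end elsewhere — order is forced
start: (5, 4) facing S
[1] after move(2): (5, 2) facing S
[2] after turn(left): (5, 2) facing E
[3] after back(3): (2, 2) facing E
no other 3-command option fits: unique.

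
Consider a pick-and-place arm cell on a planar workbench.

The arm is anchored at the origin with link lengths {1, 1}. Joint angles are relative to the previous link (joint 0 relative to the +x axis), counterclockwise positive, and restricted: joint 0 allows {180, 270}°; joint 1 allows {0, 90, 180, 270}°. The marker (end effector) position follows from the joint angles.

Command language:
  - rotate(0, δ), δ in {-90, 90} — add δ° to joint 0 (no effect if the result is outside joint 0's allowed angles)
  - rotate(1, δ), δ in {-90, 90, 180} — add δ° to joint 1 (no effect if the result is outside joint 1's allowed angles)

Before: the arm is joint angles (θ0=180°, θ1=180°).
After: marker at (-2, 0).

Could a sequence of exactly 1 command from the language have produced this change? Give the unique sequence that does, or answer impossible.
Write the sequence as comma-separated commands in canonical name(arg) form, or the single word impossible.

rotate(1, 180)

start: joint angles (θ0=180°, θ1=180°)
[1] after rotate(1, 180): joint angles (θ0=180°, θ1=0°)
no rival 1-sequence matches.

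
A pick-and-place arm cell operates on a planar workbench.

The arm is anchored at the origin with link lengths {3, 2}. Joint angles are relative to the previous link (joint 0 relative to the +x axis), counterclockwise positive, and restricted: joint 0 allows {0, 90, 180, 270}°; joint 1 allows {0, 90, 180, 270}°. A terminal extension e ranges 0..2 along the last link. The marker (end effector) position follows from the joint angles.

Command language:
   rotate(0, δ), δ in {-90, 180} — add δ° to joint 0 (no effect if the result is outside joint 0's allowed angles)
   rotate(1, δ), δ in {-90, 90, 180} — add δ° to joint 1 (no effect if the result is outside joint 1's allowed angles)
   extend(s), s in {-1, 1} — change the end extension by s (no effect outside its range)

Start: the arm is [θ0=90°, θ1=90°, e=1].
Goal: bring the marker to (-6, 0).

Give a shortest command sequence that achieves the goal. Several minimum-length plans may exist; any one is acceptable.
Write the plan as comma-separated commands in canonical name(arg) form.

start: [θ0=90°, θ1=90°, e=1]
t=1 rotate(1, -90) ⇒ [θ0=90°, θ1=0°, e=1]
t=2 rotate(0, 180) ⇒ [θ0=270°, θ1=0°, e=1]
t=3 rotate(0, -90) ⇒ [θ0=180°, θ1=0°, e=1]
minimal: 3 command(s), checked below 3.

rotate(1, -90), rotate(0, 180), rotate(0, -90)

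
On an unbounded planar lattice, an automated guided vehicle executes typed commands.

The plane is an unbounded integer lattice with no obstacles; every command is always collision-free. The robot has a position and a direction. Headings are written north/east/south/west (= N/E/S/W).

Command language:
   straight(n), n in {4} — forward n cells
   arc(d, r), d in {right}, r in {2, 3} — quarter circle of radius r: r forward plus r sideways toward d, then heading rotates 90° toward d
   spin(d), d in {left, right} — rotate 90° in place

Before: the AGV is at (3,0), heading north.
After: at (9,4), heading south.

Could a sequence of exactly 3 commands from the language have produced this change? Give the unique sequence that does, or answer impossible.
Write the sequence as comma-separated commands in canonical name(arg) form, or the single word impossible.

key: cell and facing (now S) both changed — the 3 commands mix motion and turning
start: at (3,0), heading north
1. straight(4) → at (3,4), heading north
2. arc(right, 3) → at (6,7), heading east
3. arc(right, 3) → at (9,4), heading south
uniquely the one of 125 3-step routes that fits.

straight(4), arc(right, 3), arc(right, 3)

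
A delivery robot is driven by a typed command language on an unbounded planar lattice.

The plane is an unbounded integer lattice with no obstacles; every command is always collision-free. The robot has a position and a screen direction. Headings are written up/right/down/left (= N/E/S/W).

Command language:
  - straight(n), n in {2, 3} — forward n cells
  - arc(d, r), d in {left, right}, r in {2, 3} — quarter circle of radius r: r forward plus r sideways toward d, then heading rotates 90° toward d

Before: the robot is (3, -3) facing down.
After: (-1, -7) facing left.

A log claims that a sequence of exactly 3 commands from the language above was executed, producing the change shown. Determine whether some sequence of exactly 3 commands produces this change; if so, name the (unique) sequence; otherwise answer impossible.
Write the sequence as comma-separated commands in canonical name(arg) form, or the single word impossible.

key: position moved to (-1,-7) AND the heading swung to W — translation plus rotation needed
from: (3, -3) facing down
[1] after straight(2): (3, -5) facing down
[2] after arc(right, 2): (1, -7) facing left
[3] after straight(2): (-1, -7) facing left
no other 3-command option fits: unique.

straight(2), arc(right, 2), straight(2)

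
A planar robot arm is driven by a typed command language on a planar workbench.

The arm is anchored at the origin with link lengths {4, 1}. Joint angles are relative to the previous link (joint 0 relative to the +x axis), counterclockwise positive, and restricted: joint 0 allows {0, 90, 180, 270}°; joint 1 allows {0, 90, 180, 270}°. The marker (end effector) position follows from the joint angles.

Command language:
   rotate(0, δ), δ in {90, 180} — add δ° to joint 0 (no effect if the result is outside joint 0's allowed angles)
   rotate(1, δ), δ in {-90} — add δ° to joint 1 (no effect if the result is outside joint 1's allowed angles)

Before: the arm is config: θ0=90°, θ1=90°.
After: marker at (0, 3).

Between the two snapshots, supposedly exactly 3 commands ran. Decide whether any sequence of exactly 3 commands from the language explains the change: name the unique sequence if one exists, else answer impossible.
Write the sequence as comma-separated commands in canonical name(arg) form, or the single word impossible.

rotate(1, -90), rotate(1, -90), rotate(1, -90)

start: config: θ0=90°, θ1=90°
[1] after rotate(1, -90): config: θ0=90°, θ1=0°
[2] after rotate(1, -90): config: θ0=90°, θ1=270°
[3] after rotate(1, -90): config: θ0=90°, θ1=180°
all 27 alternatives checked — unique.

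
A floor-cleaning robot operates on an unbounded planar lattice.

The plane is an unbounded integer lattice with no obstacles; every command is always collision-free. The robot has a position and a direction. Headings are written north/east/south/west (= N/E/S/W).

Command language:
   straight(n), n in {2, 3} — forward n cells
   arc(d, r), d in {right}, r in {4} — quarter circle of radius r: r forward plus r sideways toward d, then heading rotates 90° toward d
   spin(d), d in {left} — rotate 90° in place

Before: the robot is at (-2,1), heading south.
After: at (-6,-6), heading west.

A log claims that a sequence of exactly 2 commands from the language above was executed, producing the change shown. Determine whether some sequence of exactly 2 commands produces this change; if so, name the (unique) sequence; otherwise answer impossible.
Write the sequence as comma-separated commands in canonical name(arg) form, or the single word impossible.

straight(3), arc(right, 4)

key: cell and facing (now W) both changed — the 2 commands mix motion and turning
begin: at (-2,1), heading south
t=1 straight(3) ⇒ at (-2,-2), heading south
t=2 arc(right, 4) ⇒ at (-6,-6), heading west
no other 2-command option fits: unique.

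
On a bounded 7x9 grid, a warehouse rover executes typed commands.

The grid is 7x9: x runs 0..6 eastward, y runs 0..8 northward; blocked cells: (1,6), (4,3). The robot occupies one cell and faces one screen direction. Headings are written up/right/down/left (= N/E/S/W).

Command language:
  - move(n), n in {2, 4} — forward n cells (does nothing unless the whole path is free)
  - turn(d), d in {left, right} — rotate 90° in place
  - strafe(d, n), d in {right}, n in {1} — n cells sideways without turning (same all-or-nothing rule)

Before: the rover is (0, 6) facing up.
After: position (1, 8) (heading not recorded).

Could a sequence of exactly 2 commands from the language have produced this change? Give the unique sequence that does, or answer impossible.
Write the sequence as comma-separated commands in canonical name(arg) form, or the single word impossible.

move(2), strafe(right, 1)

key: order matters: swapping move(2) and strafe(right, 1) lands elsewhere
from: (0, 6) facing up
1. move(2) → (0, 8) facing up
2. strafe(right, 1) → (1, 8) facing up
no rival 2-sequence matches.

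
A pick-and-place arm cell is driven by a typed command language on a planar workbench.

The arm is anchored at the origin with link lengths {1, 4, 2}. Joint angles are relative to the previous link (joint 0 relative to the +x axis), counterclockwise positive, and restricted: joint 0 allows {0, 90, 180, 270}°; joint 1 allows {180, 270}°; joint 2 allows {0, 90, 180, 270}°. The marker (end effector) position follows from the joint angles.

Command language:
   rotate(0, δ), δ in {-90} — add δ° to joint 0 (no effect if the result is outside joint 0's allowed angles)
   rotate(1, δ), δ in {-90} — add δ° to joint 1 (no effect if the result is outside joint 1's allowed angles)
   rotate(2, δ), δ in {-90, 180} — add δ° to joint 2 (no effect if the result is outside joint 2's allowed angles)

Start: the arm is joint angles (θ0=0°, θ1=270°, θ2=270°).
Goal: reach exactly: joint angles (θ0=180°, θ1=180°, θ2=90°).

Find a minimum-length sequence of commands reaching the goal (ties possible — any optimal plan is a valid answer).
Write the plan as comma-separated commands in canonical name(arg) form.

rotate(2, 180), rotate(0, -90), rotate(0, -90), rotate(1, -90)

initial: joint angles (θ0=0°, θ1=270°, θ2=270°)
step 1 (rotate(2, 180)): joint angles (θ0=0°, θ1=270°, θ2=90°)
step 2 (rotate(0, -90)): joint angles (θ0=270°, θ1=270°, θ2=90°)
step 3 (rotate(0, -90)): joint angles (θ0=180°, θ1=270°, θ2=90°)
step 4 (rotate(1, -90)): joint angles (θ0=180°, θ1=180°, θ2=90°)
minimal: 4 command(s), checked below 4.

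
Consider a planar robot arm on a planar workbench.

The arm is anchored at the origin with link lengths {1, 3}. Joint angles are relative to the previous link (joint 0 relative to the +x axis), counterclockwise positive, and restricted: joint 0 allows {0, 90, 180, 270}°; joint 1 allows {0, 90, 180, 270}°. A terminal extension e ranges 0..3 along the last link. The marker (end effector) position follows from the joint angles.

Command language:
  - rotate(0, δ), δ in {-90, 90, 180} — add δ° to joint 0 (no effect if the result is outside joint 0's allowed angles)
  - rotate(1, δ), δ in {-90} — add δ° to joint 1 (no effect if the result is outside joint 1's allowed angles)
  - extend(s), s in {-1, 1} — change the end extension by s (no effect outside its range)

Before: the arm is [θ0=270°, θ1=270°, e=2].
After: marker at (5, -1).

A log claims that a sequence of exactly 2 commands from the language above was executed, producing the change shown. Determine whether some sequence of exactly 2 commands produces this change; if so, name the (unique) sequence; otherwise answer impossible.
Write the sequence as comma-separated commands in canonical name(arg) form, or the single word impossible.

initial: [θ0=270°, θ1=270°, e=2]
t=1 rotate(1, -90) ⇒ [θ0=270°, θ1=180°, e=2]
t=2 rotate(1, -90) ⇒ [θ0=270°, θ1=90°, e=2]
no other 2-command option fits: unique.

rotate(1, -90), rotate(1, -90)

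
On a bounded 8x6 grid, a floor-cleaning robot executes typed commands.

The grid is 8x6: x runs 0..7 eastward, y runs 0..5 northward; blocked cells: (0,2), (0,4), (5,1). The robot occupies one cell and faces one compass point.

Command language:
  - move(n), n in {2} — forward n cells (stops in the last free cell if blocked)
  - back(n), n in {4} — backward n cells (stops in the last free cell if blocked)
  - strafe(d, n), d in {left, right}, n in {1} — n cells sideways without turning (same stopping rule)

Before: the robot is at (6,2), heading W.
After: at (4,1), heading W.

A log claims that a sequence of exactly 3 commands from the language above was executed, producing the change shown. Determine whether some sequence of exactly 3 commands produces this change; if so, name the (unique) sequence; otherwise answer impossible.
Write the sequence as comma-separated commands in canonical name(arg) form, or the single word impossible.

move(2), strafe(left, 1), back(4)

key: order matters: swapping move(2) and back(4) lands elsewhere
initial: at (6,2), heading W
1. move(2) → at (4,2), heading W
2. strafe(left, 1) → at (4,1), heading W
3. back(4) → at (4,1), heading W
all 64 alternatives checked — unique.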